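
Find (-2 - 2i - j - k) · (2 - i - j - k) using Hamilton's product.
-8 - 2i - j + k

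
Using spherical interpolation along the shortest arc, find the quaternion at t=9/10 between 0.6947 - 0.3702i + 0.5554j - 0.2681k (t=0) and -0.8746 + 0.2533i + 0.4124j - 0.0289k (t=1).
0.9048 - 0.2828i - 0.3184j - 0.0058k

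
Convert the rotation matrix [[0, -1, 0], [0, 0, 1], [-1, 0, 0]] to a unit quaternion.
0.5 - 0.5i + 0.5j + 0.5k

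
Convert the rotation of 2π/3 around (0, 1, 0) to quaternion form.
0.5 + 0.866j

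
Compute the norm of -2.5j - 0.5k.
2.55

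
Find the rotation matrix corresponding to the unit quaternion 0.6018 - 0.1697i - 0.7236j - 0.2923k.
[[-0.2181, 0.5974, -0.7717], [-0.1062, 0.7715, 0.6273], [0.9701, 0.2188, -0.1048]]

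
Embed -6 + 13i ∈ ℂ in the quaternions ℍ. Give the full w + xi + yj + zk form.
-6 + 13i + 0j + 0k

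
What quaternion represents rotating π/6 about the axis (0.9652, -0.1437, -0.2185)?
0.9659 + 0.2498i - 0.0372j - 0.0566k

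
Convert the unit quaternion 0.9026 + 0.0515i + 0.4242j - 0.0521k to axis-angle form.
axis = (0.1196, 0.9854, -0.121), θ = 51°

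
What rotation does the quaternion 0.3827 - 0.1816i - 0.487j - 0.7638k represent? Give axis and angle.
axis = (-0.1966, -0.5271, -0.8267), θ = 3π/4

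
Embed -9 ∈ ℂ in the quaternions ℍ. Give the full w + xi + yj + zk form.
-9 + 0i + 0j + 0k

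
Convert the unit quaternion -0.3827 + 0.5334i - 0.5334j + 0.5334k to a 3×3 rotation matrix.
[[-0.1381, -0.1608, 0.9773], [-0.9773, -0.1381, -0.1608], [0.1608, -0.9773, -0.1381]]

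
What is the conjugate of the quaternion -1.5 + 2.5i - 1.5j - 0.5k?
-1.5 - 2.5i + 1.5j + 0.5k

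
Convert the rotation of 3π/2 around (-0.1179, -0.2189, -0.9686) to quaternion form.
-0.7071 - 0.0834i - 0.1548j - 0.6849k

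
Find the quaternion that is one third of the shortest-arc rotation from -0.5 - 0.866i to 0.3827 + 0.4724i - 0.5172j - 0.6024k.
-0.5077 - 0.8069i + 0.1966j + 0.229k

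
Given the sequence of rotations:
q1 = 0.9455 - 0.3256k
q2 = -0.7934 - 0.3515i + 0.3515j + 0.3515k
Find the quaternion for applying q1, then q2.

q2 · q1 = -0.6357 - 0.4468i + 0.2179j + 0.5907k
-0.6357 - 0.4468i + 0.2179j + 0.5907k


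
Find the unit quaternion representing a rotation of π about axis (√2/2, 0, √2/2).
0.7071i + 0.7071k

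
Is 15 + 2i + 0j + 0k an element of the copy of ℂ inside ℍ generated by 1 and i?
Yes. The quaternion 15 + 2i has j- and k-coefficients y = z = 0, so it lies in the complex subalgebra spanned by 1 and i.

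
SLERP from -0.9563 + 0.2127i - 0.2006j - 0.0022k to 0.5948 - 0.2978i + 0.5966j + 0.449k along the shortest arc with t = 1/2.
-0.8284 + 0.2727i - 0.4258j - 0.241k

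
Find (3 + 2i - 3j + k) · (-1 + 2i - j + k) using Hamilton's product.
-11 + 2i + 6k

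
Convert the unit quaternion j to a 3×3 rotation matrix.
[[-1, 0, 0], [0, 1, 0], [0, 0, -1]]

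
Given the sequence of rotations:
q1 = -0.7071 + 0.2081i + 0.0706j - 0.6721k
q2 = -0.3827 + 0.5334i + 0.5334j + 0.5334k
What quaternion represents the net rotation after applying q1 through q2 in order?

q2 · q1 = 0.4804 - 0.853i + 0.0653j - 0.1933k
0.4804 - 0.853i + 0.0653j - 0.1933k


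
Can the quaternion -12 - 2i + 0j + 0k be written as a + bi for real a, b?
Yes. The quaternion -12 - 2i has j- and k-coefficients y = z = 0, so it lies in the complex subalgebra spanned by 1 and i.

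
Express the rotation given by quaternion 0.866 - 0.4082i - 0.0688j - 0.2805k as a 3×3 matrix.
[[0.8332, 0.542, 0.1098], [-0.4297, 0.5094, 0.7456], [0.3482, -0.6684, 0.6573]]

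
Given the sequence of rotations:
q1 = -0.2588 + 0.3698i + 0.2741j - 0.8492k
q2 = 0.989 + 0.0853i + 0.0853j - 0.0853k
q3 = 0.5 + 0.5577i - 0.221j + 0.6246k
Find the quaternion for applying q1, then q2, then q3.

q2 · q1 = -0.3833 + 0.2946i + 0.2899j - 0.8259k
q3 · q2 · q1 = 0.224 - 0.065i + 0.8743j - 0.4256k
0.224 - 0.065i + 0.8743j - 0.4256k


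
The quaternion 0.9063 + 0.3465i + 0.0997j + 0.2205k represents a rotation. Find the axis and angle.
axis = (0.8199, 0.2359, 0.5217), θ = 50°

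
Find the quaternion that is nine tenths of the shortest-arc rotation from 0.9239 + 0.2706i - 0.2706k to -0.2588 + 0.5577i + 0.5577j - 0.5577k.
-0.1143 + 0.5868i + 0.5461j - 0.5868k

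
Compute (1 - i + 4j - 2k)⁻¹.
0.0455 + 0.0455i - 0.1818j + 0.0909k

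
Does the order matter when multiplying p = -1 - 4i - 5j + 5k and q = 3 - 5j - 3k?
Yes: pq = -13 + 28i - 22j + 38k ≠ -13 - 52i + 2j - 2k = qp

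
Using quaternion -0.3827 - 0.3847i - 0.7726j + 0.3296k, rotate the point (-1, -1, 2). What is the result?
(0.24, -2.436, 0.08)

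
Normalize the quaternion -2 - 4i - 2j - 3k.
-0.3482 - 0.6963i - 0.3482j - 0.5222k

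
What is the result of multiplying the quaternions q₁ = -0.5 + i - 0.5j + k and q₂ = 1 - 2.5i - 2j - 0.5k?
1.5 + 4.5i - 1.5j - 2k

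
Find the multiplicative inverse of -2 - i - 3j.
-0.1429 + 0.0714i + 0.2143j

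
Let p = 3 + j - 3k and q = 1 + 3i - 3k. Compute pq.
-6 + 6i - 8j - 15k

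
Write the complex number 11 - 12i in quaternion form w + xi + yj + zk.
11 - 12i + 0j + 0k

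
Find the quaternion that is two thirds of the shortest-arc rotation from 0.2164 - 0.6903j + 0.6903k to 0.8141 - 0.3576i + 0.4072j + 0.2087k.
0.8005 - 0.3052i + 0.0099j + 0.5157k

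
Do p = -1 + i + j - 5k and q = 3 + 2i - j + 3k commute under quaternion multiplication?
No: pq = 11 - i - 9j - 21k ≠ 11 + 3i + 17j - 15k = qp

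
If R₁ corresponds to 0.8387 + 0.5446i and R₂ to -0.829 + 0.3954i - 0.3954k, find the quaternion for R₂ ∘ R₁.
-0.9106 - 0.1199i - 0.2153j - 0.3316k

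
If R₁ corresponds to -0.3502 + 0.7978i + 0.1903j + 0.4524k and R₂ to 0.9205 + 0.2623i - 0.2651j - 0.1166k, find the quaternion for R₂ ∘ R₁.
-0.4284 + 0.5448i + 0.0563j + 0.7187k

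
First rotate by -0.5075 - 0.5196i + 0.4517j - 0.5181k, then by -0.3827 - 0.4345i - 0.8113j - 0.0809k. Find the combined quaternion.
0.293 + 0.8762i + 0.0558j - 0.3785k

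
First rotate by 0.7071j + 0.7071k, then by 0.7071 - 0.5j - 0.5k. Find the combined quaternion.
0.7071 + 0.5j + 0.5k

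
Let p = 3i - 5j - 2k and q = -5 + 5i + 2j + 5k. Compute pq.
5 - 36i + 41k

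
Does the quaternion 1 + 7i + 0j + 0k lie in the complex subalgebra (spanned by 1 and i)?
Yes. The quaternion 1 + 7i has j- and k-coefficients y = z = 0, so it lies in the complex subalgebra spanned by 1 and i.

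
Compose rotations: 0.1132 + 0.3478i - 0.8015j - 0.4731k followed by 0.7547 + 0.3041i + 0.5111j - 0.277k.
0.2583 - 0.1669i - 0.4995j - 0.8099k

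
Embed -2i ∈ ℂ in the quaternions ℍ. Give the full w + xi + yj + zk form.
0 - 2i + 0j + 0k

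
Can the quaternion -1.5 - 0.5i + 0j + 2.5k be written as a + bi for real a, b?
No. The quaternion -1.5 - 0.5i + 2.5k has j-coefficient y = 0 and k-coefficient z = 2.5, not both zero, so it does not lie in the complex subalgebra spanned by 1 and i.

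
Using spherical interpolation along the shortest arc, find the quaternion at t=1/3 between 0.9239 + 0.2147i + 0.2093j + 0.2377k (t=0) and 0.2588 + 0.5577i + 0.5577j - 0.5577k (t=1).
0.824 + 0.4011i + 0.3969j - 0.051k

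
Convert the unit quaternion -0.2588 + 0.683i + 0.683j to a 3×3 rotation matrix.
[[0.067, 0.933, -0.3535], [0.933, 0.067, 0.3535], [0.3535, -0.3535, -0.866]]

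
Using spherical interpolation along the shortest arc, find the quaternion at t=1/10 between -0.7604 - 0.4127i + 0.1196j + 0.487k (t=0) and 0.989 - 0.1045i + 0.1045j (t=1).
-0.8092 - 0.3677i + 0.0983j + 0.4477k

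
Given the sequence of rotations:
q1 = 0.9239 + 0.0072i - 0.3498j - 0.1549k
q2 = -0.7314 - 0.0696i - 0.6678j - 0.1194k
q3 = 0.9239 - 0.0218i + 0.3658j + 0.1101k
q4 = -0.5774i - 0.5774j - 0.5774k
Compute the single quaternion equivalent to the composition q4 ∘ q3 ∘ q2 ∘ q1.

q2 · q1 = -0.9273 - 0.0079i - 0.3728j + 0.0321k
q3 · q2 · q1 = -0.7241 + 0.0657i - 0.6838j - 0.0614k
q4 · q3 · q2 · q1 = -0.3923 + 0.0587i + 0.3447j + 0.8509k
-0.3923 + 0.0587i + 0.3447j + 0.8509k


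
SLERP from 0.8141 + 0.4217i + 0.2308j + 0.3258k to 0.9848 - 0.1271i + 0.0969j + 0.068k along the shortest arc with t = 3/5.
0.9654 + 0.0994i + 0.1591j + 0.1813k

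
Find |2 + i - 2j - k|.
√10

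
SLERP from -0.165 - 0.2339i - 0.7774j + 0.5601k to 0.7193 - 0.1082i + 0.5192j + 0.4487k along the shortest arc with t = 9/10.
-0.7114 + 0.0718i - 0.6031j - 0.3536k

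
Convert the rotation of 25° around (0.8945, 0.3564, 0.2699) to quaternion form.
0.9763 + 0.1936i + 0.0771j + 0.0584k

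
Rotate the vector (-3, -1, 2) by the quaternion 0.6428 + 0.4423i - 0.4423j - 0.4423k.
(-2.75, 2.307, -1.057)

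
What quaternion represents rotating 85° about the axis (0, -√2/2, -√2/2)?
0.7373 - 0.4777j - 0.4777k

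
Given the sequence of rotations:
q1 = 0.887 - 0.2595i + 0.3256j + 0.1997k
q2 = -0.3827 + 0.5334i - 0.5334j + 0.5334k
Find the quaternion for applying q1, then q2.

q2 · q1 = -0.1339 + 0.2922i - 0.8427j + 0.432k
-0.1339 + 0.2922i - 0.8427j + 0.432k


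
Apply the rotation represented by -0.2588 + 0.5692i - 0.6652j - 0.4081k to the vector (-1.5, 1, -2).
(-0.401, -0.837, 2.528)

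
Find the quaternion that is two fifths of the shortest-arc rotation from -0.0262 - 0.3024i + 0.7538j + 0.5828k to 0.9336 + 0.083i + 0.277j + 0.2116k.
0.4593 - 0.1771i + 0.6893j + 0.5316k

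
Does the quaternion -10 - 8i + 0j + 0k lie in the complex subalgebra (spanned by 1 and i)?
Yes. The quaternion -10 - 8i has j- and k-coefficients y = z = 0, so it lies in the complex subalgebra spanned by 1 and i.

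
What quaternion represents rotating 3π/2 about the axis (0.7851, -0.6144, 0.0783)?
-0.7071 + 0.5551i - 0.4344j + 0.0554k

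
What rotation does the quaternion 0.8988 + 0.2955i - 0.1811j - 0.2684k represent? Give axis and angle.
axis = (0.6741, -0.4131, -0.6123), θ = 52°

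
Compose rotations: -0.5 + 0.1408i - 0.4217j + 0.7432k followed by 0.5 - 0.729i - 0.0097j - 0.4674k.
0.1959 + 0.2306i + 0.27j + 0.9141k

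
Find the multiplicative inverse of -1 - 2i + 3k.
-0.0714 + 0.1429i - 0.2143k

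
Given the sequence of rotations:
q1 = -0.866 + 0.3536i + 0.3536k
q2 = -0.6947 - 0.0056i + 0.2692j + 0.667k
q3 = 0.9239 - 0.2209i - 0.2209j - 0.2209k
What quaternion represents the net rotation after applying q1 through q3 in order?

q2 · q1 = 0.3677 - 0.1456i + 0.0047j - 0.9185k
q3 · q2 · q1 = 0.1057 - 0.0118i - 0.2476j - 0.963k
0.1057 - 0.0118i - 0.2476j - 0.963k


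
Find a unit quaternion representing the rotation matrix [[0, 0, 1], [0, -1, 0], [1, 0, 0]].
0.7071i + 0.7071k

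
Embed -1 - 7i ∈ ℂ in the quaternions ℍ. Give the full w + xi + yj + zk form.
-1 - 7i + 0j + 0k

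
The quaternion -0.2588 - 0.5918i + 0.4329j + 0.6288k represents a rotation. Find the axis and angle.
axis = (-0.6127, 0.4482, 0.651), θ = 7π/6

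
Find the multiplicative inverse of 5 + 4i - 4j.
0.0877 - 0.0702i + 0.0702j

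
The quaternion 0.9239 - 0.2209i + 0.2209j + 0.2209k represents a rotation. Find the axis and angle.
axis = (-√3/3, √3/3, √3/3), θ = π/4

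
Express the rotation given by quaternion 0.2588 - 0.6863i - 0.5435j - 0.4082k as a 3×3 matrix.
[[0.076, 0.9573, 0.279], [0.5347, -0.2753, 0.7989], [0.8416, 0.0885, -0.5328]]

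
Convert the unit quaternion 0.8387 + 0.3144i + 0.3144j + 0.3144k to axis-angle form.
axis = (√3/3, √3/3, √3/3), θ = 66°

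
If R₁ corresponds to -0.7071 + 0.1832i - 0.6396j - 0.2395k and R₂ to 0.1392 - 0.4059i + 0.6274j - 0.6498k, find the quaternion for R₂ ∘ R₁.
0.2216 - 0.2534i - 0.7489j + 0.5708k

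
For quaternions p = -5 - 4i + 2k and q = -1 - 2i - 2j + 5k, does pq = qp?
No: pq = -13 + 18i + 26j - 19k ≠ -13 + 10i - 6j - 35k = qp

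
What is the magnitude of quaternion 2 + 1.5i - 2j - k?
3.354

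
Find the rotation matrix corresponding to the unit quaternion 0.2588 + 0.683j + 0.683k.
[[-0.866, -0.3535, 0.3535], [0.3535, 0.067, 0.933], [-0.3535, 0.933, 0.067]]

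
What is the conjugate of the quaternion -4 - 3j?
-4 + 3j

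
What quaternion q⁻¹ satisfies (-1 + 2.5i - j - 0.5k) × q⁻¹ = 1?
-0.1176 - 0.2941i + 0.1176j + 0.0588k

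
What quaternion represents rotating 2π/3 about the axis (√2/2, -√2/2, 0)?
0.5 + 0.6124i - 0.6124j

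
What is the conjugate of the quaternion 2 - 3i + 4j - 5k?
2 + 3i - 4j + 5k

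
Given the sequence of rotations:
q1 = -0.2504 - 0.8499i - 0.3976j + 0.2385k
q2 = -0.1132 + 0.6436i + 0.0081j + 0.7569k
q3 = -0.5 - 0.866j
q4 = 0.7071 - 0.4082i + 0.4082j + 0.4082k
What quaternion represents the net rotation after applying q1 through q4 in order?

q2 · q1 = 0.398 + 0.2379i - 0.7538j - 0.4655k
q3 · q2 · q1 = -0.8518 + 0.2842i + 0.0322j + 0.4388k
q4 · q3 · q2 · q1 = -0.6786 + 0.7146i - 0.0298j - 0.1666k
-0.6786 + 0.7146i - 0.0298j - 0.1666k


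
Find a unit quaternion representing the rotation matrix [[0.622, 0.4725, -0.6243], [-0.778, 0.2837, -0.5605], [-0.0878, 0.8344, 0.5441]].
0.7826 + 0.4456i - 0.1714j - 0.3995k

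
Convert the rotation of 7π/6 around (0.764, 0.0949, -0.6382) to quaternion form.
-0.2588 + 0.738i + 0.0917j - 0.6165k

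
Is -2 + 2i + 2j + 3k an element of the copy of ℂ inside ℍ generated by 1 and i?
No. The quaternion -2 + 2i + 2j + 3k has j-coefficient y = 2 and k-coefficient z = 3, not both zero, so it does not lie in the complex subalgebra spanned by 1 and i.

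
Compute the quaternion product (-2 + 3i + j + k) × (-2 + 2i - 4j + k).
1 - 5i + 5j - 18k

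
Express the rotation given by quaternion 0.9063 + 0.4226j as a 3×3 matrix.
[[0.6428, 0, 0.766], [0, 1, 0], [-0.766, 0, 0.6428]]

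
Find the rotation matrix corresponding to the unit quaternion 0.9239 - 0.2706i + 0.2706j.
[[0.8536, -0.1464, 0.5], [-0.1464, 0.8536, 0.5], [-0.5, -0.5, 0.7071]]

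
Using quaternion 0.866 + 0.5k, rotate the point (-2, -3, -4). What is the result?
(1.598, -3.232, -4)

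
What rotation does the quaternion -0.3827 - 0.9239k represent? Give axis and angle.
axis = (0, 0, -1), θ = 5π/4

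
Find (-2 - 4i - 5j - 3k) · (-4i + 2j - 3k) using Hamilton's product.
-15 + 29i - 4j - 22k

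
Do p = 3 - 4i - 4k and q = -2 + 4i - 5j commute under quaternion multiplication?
No: pq = 10 - 31j + 28k ≠ 10 + 40i + j - 12k = qp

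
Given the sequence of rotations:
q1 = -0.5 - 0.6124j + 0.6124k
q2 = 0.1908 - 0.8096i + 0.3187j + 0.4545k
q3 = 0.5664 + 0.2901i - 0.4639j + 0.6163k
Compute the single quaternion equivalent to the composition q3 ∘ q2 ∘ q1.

q2 · q1 = -0.1786 + 0.8783i + 0.2196j + 0.3854k
q3 · q2 · q1 = -0.4916 + 0.1315i + 0.6367j + 0.5794k
-0.4916 + 0.1315i + 0.6367j + 0.5794k


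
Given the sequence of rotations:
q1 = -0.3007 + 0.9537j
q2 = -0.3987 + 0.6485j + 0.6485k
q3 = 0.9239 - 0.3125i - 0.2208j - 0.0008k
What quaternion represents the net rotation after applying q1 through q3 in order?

q2 · q1 = -0.4986 - 0.6185i - 0.5752j - 0.195k
q3 · q2 · q1 = -0.7811 - 0.373i - 0.4818j - 0.1366k
-0.7811 - 0.373i - 0.4818j - 0.1366k


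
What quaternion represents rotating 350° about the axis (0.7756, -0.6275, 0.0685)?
-0.9962 + 0.0676i - 0.0547j + 0.006k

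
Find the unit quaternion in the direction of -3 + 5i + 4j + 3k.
-0.3906 + 0.6509i + 0.5208j + 0.3906k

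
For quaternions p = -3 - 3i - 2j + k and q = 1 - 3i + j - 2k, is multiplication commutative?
No: pq = -8 + 9i - 14j - 2k ≠ -8 + 3i + 4j + 16k = qp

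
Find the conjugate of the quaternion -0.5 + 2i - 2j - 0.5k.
-0.5 - 2i + 2j + 0.5k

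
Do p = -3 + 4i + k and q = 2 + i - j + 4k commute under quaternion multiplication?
No: pq = -14 + 6i - 12j - 14k ≠ -14 + 4i + 18j - 6k = qp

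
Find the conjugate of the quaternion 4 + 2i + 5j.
4 - 2i - 5j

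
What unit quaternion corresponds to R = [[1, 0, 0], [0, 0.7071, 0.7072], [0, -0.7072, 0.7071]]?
0.9239 - 0.3827i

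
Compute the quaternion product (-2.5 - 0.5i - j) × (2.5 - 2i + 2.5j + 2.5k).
-4.75 + 1.25i - 7.5j - 9.5k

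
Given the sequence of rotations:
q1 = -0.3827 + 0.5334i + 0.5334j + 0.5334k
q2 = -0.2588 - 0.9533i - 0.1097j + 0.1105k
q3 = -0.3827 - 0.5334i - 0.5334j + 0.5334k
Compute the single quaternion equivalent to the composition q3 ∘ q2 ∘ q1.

q2 · q1 = 0.6071 + 0.1093i + 0.4714j - 0.6303k
q3 · q2 · q1 = 0.4136 - 0.2809i - 0.7821j + 0.3719k
0.4136 - 0.2809i - 0.7821j + 0.3719k


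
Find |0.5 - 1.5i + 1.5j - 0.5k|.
√5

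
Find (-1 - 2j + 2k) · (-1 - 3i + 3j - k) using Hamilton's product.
9 - i - 7j - 7k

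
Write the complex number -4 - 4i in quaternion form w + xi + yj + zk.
-4 - 4i + 0j + 0k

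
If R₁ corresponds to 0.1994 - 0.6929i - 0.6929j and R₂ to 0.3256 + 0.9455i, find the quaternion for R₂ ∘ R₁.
0.7201 - 0.0371i - 0.2256j - 0.6551k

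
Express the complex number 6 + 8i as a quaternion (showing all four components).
6 + 8i + 0j + 0k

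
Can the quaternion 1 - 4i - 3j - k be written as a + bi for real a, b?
No. The quaternion 1 - 4i - 3j - k has j-coefficient y = -3 and k-coefficient z = -1, not both zero, so it does not lie in the complex subalgebra spanned by 1 and i.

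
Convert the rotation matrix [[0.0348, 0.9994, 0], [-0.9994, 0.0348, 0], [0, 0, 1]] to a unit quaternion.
0.7193 - 0.6947k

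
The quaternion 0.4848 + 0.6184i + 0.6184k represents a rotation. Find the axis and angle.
axis = (√2/2, 0, √2/2), θ = 122°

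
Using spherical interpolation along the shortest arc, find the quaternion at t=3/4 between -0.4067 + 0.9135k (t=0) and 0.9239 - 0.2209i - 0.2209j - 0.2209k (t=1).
-0.8609 + 0.1777i + 0.1777j + 0.4423k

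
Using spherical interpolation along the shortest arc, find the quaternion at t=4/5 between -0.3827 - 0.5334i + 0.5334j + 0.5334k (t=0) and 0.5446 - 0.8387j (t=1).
-0.5424 - 0.1203i + 0.8227j + 0.1203k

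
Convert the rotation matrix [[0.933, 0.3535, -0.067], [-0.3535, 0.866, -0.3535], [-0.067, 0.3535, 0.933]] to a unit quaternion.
0.9659 + 0.183i - 0.183k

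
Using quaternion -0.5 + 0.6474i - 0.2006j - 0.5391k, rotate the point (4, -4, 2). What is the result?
(3.554, 4.523, -1.708)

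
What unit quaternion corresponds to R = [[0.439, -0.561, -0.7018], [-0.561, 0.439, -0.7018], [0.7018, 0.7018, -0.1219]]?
0.6626 + 0.5296i - 0.5296j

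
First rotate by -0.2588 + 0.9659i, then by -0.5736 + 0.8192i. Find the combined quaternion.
-0.6428 - 0.766i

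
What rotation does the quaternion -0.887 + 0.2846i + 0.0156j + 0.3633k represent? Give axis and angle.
axis = (0.6163, 0.0338, 0.7868), θ = 305°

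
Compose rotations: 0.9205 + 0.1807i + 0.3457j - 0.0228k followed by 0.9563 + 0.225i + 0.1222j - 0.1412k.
0.7942 + 0.4259i + 0.4227j - 0.0961k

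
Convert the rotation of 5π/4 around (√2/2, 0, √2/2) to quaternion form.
-0.3827 + 0.6533i + 0.6533k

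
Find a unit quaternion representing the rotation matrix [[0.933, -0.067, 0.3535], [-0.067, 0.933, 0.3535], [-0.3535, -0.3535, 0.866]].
0.9659 - 0.183i + 0.183j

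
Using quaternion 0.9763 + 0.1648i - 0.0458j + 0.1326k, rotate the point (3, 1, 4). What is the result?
(2.425, 0.306, 4.475)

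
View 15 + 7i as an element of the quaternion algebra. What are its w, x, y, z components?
15 + 7i + 0j + 0k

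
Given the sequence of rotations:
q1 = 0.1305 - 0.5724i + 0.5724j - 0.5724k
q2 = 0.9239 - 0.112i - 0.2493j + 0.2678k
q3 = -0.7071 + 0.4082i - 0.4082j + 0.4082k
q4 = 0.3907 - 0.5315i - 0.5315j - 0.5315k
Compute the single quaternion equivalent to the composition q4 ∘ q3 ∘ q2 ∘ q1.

q2 · q1 = 0.3524 - 0.554i + 0.2789j - 0.7007k
q3 · q2 · q1 = 0.3768 + 0.7078i - 0.2812j + 0.527k
q4 · q3 · q2 · q1 = 0.6541 - 0.3533i - 0.4062j + 0.5313k
0.6541 - 0.3533i - 0.4062j + 0.5313k


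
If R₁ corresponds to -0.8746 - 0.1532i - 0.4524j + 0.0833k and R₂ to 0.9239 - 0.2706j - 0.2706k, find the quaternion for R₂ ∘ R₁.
-0.9079 - 0.2865i - 0.1398j + 0.2722k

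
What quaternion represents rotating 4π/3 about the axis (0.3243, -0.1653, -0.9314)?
-0.5 + 0.2809i - 0.1432j - 0.8066k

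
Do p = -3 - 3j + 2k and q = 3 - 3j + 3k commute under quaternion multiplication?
No: pq = -24 - 3i - 3k ≠ -24 + 3i - 3k = qp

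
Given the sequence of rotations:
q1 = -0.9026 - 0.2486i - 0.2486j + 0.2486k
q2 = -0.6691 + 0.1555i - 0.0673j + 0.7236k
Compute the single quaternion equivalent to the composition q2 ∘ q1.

q2 · q1 = 0.446 + 0.1891i + 0.0085j - 0.8748k
0.446 + 0.1891i + 0.0085j - 0.8748k


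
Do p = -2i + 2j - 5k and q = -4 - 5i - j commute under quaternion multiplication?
No: pq = -8 + 3i + 17j + 32k ≠ -8 + 13i - 33j + 8k = qp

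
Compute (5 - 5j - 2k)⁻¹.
0.0926 + 0.0926j + 0.037k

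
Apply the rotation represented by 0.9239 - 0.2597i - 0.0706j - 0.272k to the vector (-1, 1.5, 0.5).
(-0.028, 1.801, -0.506)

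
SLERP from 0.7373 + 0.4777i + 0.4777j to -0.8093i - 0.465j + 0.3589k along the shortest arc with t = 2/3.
0.2795 + 0.7662i + 0.5173j - 0.2595k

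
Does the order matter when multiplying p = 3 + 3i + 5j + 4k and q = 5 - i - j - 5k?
Yes: pq = 43 - 9i + 33j + 7k ≠ 43 + 33i + 11j + 3k = qp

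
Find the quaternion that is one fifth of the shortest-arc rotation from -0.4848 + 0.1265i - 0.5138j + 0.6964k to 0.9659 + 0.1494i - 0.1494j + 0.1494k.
-0.6914 + 0.0734i - 0.4199j + 0.5833k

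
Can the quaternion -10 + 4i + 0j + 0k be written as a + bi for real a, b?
Yes. The quaternion -10 + 4i has j- and k-coefficients y = z = 0, so it lies in the complex subalgebra spanned by 1 and i.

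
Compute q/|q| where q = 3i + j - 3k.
0.6882i + 0.2294j - 0.6882k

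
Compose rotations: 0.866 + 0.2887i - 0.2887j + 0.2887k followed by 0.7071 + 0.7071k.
0.4082 + 0.4083i + 0.8165k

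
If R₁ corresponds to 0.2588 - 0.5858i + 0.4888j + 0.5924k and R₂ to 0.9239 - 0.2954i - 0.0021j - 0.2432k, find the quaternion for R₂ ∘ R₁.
0.2112 - 0.5i + 0.7685j + 0.3388k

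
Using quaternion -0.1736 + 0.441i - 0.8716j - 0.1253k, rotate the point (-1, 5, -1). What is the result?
(-3.703, 3.252, 1.648)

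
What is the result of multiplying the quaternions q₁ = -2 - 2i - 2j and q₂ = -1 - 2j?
-2 + 2i + 6j + 4k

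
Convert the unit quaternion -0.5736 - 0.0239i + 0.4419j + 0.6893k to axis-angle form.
axis = (-0.0292, 0.5395, 0.8415), θ = 250°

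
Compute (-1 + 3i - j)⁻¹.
-0.0909 - 0.2727i + 0.0909j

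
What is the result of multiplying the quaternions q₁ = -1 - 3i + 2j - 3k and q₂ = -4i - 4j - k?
-7 - 10i + 13j + 21k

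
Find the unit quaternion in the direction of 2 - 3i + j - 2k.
0.4714 - 0.7071i + 0.2357j - 0.4714k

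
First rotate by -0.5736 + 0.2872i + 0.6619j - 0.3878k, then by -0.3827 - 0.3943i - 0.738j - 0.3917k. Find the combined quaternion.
0.6693 + 0.6617i - 0.0954j + 0.3241k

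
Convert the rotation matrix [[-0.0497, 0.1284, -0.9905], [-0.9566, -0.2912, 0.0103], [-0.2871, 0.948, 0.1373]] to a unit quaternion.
-0.4462 - 0.5254i + 0.3941j + 0.6079k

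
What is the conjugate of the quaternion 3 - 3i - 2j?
3 + 3i + 2j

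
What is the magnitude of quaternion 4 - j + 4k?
√33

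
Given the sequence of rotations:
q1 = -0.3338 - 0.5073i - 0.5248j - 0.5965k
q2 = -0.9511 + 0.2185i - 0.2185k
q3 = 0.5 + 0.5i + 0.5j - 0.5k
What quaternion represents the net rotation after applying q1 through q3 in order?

q2 · q1 = 0.298 + 0.2949i + 0.7403j + 0.5256k
q3 · q2 · q1 = -0.1058 + 0.9294i + 0.1089j + 0.3365k
-0.1058 + 0.9294i + 0.1089j + 0.3365k


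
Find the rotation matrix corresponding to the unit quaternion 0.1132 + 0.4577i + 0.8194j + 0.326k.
[[-0.5554, 0.6763, 0.4839], [0.8239, 0.3685, 0.4306], [0.1129, 0.6379, -0.7618]]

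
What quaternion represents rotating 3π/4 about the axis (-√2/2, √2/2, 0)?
0.3827 - 0.6533i + 0.6533j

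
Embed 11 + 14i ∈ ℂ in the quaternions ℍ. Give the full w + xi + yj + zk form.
11 + 14i + 0j + 0k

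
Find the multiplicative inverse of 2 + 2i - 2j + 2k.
0.125 - 0.125i + 0.125j - 0.125k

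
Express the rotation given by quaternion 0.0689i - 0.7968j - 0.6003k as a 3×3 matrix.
[[-0.9905, -0.1098, -0.0827], [-0.1098, 0.2698, 0.9566], [-0.0827, 0.9566, -0.2793]]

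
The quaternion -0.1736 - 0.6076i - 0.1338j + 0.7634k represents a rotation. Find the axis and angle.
axis = (-0.617, -0.1359, 0.7752), θ = 200°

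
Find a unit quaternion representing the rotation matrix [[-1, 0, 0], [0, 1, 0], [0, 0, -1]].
j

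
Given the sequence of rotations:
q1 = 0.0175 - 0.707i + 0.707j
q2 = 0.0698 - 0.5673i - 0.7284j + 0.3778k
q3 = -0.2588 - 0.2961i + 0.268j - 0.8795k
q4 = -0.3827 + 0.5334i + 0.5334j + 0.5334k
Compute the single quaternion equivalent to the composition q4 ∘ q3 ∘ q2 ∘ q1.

q2 · q1 = 0.1151 - 0.3264i - 0.2305j - 0.9094k
q3 · q2 · q1 = -0.8645 - 0.3961i + 0.1083j + 0.2898k
q4 · q3 · q2 · q1 = 0.3298 - 0.2127i - 0.8684j - 0.303k
0.3298 - 0.2127i - 0.8684j - 0.303k


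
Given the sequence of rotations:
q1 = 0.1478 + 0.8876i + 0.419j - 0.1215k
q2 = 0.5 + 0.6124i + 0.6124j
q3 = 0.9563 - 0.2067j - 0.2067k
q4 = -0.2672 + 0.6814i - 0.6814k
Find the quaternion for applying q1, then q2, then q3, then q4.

q2 · q1 = -0.7263 + 0.4599i + 0.3744j - 0.3477k
q3 · q2 · q1 = -0.689 + 0.5891i + 0.4131j - 0.0873k
q4 · q3 · q2 · q1 = -0.2768 - 0.3454i - 0.4523j + 0.7743k
-0.2768 - 0.3454i - 0.4523j + 0.7743k


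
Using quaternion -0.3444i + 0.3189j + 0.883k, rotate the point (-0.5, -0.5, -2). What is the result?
(1.708, -0.618, -1.096)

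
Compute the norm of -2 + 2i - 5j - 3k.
√42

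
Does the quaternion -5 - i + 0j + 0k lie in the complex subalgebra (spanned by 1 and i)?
Yes. The quaternion -5 - i has j- and k-coefficients y = z = 0, so it lies in the complex subalgebra spanned by 1 and i.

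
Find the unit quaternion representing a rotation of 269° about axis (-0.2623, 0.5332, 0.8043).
-0.7009 - 0.1871i + 0.3803j + 0.5737k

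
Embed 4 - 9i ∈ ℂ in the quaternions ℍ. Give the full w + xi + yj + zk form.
4 - 9i + 0j + 0k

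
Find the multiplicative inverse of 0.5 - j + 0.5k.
0.3333 + 0.6667j - 0.3333k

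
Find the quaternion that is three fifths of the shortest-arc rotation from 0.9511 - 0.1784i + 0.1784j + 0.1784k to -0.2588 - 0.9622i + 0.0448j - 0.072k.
0.7385 + 0.6524i + 0.0655j + 0.1569k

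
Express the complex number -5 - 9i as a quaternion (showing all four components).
-5 - 9i + 0j + 0k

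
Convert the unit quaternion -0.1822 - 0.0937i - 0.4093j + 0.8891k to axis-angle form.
axis = (-0.0953, -0.4163, 0.9042), θ = 201°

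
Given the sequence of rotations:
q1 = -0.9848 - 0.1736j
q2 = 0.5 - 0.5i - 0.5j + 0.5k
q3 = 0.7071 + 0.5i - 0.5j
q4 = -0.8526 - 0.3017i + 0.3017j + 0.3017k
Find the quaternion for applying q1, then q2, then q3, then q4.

q2 · q1 = -0.5792 + 0.5792i + 0.4056j - 0.4056k
q3 · q2 · q1 = -0.4964 + 0.3228i + 0.7792j + 0.2056k
q4 · q3 · q2 · q1 = 0.2235 - 0.2985i - 0.6547j - 0.6575k
0.2235 - 0.2985i - 0.6547j - 0.6575k


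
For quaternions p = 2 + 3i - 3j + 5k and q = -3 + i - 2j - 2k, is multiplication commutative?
No: pq = -5 + 9i + 16j - 22k ≠ -5 - 23i - 6j - 16k = qp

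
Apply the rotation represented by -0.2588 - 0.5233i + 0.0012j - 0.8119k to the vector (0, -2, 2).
(2.541, 1.186, 0.367)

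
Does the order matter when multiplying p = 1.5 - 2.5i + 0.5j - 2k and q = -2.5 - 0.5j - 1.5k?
Yes: pq = -6.5 + 4.5i - 5.75j + 4k ≠ -6.5 + 8i + 1.75j + 1.5k = qp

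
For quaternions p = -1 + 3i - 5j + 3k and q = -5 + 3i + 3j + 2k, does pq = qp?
No: pq = 5 - 37i + 25j + 7k ≠ 5 + i + 19j - 41k = qp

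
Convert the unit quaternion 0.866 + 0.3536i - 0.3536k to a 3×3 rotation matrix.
[[0.7499, 0.6124, -0.2501], [-0.6124, 0.4999, -0.6124], [-0.2501, 0.6124, 0.7499]]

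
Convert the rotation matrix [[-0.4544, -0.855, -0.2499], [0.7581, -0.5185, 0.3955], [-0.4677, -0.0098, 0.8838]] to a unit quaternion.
0.4772 - 0.2123i + 0.1141j + 0.8451k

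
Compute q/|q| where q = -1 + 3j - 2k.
-0.2673 + 0.8018j - 0.5345k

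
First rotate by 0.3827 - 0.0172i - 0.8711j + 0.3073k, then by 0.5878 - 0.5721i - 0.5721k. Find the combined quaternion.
0.3909 - 0.7274i - 0.3264j + 0.46k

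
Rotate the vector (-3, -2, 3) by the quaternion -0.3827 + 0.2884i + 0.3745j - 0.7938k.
(0.172, -2.739, 3.804)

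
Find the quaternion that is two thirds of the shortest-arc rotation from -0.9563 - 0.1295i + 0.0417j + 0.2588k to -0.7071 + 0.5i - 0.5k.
-0.9076 + 0.3213i + 0.0166j - 0.2699k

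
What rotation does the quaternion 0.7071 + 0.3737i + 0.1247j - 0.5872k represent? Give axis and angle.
axis = (0.5285, 0.1764, -0.8304), θ = π/2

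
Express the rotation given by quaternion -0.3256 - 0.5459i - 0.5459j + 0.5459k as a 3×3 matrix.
[[-0.192, 0.9515, -0.2405], [0.2405, -0.192, -0.9515], [-0.9515, -0.2405, -0.192]]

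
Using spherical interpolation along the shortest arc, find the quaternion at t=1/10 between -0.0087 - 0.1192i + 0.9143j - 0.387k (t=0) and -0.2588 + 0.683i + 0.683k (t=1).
0.0253 - 0.2015i + 0.8668j - 0.4554k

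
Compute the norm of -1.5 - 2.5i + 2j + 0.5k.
3.571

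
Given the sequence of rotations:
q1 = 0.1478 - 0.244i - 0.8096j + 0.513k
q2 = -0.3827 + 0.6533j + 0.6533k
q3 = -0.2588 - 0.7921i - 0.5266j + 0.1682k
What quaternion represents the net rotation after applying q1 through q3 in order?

q2 · q1 = 0.1372 + 0.9574i + 0.247j + 0.0596k
q3 · q2 · q1 = 0.8429 - 0.4294i + 0.0721j + 0.3162k
0.8429 - 0.4294i + 0.0721j + 0.3162k


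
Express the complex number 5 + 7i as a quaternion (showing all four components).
5 + 7i + 0j + 0k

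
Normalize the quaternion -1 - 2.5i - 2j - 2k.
-0.2561 - 0.6402i - 0.5121j - 0.5121k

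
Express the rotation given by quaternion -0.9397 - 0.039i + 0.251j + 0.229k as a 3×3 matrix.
[[0.7691, 0.4108, -0.4896], [-0.45, 0.8921, 0.0417], [0.4539, 0.1883, 0.871]]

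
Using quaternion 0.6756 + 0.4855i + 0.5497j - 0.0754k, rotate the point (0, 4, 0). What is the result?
(2.543, 2.069, 2.292)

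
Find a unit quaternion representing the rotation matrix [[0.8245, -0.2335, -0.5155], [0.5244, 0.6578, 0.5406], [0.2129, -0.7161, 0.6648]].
0.887 - 0.3542i - 0.2053j + 0.2136k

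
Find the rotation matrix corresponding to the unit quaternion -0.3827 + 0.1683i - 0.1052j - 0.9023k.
[[-0.6504, -0.726, -0.2232], [0.6552, -0.6849, 0.3187], [-0.3842, 0.061, 0.9212]]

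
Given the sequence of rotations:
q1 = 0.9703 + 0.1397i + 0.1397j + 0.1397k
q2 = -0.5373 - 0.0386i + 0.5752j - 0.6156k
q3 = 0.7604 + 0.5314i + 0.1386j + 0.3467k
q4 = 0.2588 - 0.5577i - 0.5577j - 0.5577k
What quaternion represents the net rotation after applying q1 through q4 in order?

q2 · q1 = -0.5103 + 0.0538i + 0.4024j - 0.7581k
q3 · q2 · q1 = -0.2096 - 0.4748i + 0.6568j - 0.547k
q4 · q3 · q2 · q1 = -0.2578 + 0.6654i + 0.2466j - 0.6558k
-0.2578 + 0.6654i + 0.2466j - 0.6558k


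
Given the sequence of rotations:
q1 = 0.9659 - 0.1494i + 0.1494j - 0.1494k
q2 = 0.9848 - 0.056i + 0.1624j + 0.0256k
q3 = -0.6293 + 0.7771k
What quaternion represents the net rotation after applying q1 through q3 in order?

q2 · q1 = 0.9224 - 0.2293i + 0.2918j - 0.1065k
q3 · q2 · q1 = -0.4977 - 0.0825i - 0.3618j + 0.7838k
-0.4977 - 0.0825i - 0.3618j + 0.7838k


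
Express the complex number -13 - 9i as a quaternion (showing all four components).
-13 - 9i + 0j + 0k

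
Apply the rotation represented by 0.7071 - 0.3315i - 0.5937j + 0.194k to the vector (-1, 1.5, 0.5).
(-0.525, 0.509, -1.722)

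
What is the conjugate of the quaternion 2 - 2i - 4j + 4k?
2 + 2i + 4j - 4k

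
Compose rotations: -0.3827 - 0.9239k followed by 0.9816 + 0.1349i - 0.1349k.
-0.5003 - 0.0516i + 0.1246j - 0.8553k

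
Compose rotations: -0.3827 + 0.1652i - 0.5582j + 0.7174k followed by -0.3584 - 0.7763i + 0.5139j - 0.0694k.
0.6021 + 0.5678i + 0.5488j + 0.1179k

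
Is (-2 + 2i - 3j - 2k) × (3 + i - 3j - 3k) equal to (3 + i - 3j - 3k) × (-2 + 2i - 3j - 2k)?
No: pq = -23 + 7i + j - 3k ≠ -23 + i - 7j + 3k = qp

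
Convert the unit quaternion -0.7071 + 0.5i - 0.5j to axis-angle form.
axis = (√2/2, -√2/2, 0), θ = 3π/2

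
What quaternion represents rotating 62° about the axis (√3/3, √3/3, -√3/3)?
0.8572 + 0.2974i + 0.2974j - 0.2974k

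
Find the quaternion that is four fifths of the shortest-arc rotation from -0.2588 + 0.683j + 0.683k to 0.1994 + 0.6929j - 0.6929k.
-0.2647 - 0.4458j + 0.8551k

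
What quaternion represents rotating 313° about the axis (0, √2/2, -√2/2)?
-0.9171 + 0.282j - 0.282k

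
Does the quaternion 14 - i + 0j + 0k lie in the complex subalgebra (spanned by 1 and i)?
Yes. The quaternion 14 - i has j- and k-coefficients y = z = 0, so it lies in the complex subalgebra spanned by 1 and i.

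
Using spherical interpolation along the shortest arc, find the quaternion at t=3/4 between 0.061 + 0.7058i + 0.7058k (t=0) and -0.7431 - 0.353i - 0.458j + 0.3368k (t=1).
0.6975 + 0.5818i + 0.416j - 0.0447k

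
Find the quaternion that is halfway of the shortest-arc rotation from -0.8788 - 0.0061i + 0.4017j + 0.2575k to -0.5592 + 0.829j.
-0.7528 - 0.0032i + 0.6443j + 0.1348k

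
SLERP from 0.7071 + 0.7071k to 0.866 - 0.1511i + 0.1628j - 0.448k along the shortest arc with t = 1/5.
0.8573 - 0.0398i + 0.0428j + 0.5115k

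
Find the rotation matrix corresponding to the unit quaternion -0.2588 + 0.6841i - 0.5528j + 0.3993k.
[[0.0699, -0.5497, 0.8325], [-0.963, -0.2549, -0.0874], [0.2602, -0.7956, -0.5472]]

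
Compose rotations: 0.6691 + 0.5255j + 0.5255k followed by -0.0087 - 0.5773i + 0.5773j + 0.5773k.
-0.6126 - 0.3863i + 0.6851j + 0.0783k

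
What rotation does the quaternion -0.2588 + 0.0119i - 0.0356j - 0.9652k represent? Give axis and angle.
axis = (0.0123, -0.0369, -0.9992), θ = 7π/6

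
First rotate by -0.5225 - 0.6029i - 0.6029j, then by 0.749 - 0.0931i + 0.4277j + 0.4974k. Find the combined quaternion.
-0.1896 - 0.103i - 0.9749j + 0.0541k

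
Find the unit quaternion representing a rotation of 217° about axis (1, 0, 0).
-0.3173 + 0.9483i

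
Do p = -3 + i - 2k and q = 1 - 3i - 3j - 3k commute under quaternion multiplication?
No: pq = -6 + 4i + 18j + 4k ≠ -6 + 16i + 10k = qp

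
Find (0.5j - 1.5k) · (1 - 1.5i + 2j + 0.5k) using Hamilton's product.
-0.25 + 3.25i + 2.75j - 0.75k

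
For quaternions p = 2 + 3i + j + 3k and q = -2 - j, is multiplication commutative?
No: pq = -3 - 3i - 4j - 9k ≠ -3 - 9i - 4j - 3k = qp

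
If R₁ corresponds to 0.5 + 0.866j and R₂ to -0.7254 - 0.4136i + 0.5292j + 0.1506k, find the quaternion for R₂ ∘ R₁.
-0.821 - 0.3372i - 0.3636j - 0.2829k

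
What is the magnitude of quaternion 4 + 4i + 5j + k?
√58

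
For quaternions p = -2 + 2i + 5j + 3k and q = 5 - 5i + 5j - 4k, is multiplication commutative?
No: pq = -13 - 15i + 8j + 58k ≠ -13 + 55i + 22j - 12k = qp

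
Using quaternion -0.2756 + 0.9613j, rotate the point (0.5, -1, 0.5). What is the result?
(-0.689, -1, -0.159)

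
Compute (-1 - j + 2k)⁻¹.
-0.1667 + 0.1667j - 0.3333k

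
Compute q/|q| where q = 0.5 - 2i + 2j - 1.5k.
0.1543 - 0.6172i + 0.6172j - 0.4629k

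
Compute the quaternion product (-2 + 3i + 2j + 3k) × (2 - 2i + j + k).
-3 + 9i - 7j + 11k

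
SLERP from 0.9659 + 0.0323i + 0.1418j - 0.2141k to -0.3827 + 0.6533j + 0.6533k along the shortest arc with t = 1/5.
0.9359 + 0.0281i - 0.0391j - 0.3489k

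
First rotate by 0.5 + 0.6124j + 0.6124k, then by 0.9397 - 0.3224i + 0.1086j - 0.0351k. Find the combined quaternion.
0.4248 - 0.0732i + 0.8272j + 0.3605k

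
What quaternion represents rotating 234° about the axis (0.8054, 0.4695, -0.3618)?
-0.454 + 0.7176i + 0.4183j - 0.3224k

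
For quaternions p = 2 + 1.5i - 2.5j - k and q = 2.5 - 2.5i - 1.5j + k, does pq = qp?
No: pq = 6 - 5.25i - 8.25j - 9k ≠ 6 + 2.75i - 10.25j + 8k = qp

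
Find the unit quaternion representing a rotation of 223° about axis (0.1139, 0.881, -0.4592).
-0.3665 + 0.106i + 0.8197j - 0.4272k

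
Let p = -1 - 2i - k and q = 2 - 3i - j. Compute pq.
-8 - 2i + 4j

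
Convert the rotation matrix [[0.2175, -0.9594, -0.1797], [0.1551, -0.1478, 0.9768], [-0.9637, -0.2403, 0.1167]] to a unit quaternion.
0.5446 - 0.5587i + 0.3599j + 0.5116k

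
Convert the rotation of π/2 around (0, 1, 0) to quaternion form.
0.7071 + 0.7071j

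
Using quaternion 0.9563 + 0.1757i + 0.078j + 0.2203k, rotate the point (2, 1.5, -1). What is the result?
(0.964, 2.461, -0.514)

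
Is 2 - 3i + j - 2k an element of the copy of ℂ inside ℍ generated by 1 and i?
No. The quaternion 2 - 3i + j - 2k has j-coefficient y = 1 and k-coefficient z = -2, not both zero, so it does not lie in the complex subalgebra spanned by 1 and i.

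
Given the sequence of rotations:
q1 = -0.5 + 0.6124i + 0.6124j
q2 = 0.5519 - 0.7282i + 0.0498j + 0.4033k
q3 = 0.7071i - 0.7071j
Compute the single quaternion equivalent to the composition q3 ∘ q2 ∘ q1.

q2 · q1 = 0.1395 + 0.4551i + 0.5601j - 0.6781k
q3 · q2 · q1 = 0.0742 + 0.5781i + 0.3808j + 0.7178k
0.0742 + 0.5781i + 0.3808j + 0.7178k


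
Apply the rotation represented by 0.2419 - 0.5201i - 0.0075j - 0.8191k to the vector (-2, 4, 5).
(6.542, -1.435, -0.374)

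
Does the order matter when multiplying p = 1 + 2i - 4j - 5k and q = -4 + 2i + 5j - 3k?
Yes: pq = -3 + 31i + 17j + 35k ≠ -3 - 43i + 25j - k = qp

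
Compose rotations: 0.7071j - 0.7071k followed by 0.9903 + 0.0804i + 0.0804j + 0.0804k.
-0.1137i + 0.7571j - 0.6434k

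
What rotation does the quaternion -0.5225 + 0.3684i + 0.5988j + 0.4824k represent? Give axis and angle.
axis = (0.4321, 0.7023, 0.5658), θ = 243°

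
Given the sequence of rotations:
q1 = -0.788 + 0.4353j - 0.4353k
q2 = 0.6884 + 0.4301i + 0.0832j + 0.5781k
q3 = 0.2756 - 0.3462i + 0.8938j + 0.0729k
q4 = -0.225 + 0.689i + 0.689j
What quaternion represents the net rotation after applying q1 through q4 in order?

q2 · q1 = -0.327 - 0.6268i + 0.4213j - 0.568k
q3 · q2 · q1 = -0.6423 - 0.5979i - 0.4185j + 0.234k
q4 · q3 · q2 · q1 = 0.8448 - 0.1468i - 0.5096j + 0.071k
0.8448 - 0.1468i - 0.5096j + 0.071k


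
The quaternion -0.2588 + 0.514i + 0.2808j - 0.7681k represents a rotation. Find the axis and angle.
axis = (0.5321, 0.2907, -0.7952), θ = 7π/6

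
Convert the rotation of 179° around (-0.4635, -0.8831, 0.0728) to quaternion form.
0.0087 - 0.4635i - 0.8831j + 0.0728k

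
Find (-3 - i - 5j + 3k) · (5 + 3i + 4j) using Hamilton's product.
8 - 26i - 28j + 26k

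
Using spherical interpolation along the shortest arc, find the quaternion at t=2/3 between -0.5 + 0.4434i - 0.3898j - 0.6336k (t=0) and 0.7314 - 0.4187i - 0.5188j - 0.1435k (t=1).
-0.799 + 0.5262i + 0.2409j - 0.1635k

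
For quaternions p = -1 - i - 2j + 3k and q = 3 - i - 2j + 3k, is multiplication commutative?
Yes: pq = qp = -17 - 2i - 4j + 6k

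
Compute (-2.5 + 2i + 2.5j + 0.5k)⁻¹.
-0.1493 - 0.1194i - 0.1493j - 0.0299k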